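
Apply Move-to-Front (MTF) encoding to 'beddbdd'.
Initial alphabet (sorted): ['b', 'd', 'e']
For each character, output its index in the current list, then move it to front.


MTF encoding:
'b': index 0 in ['b', 'd', 'e'] -> ['b', 'd', 'e']
'e': index 2 in ['b', 'd', 'e'] -> ['e', 'b', 'd']
'd': index 2 in ['e', 'b', 'd'] -> ['d', 'e', 'b']
'd': index 0 in ['d', 'e', 'b'] -> ['d', 'e', 'b']
'b': index 2 in ['d', 'e', 'b'] -> ['b', 'd', 'e']
'd': index 1 in ['b', 'd', 'e'] -> ['d', 'b', 'e']
'd': index 0 in ['d', 'b', 'e'] -> ['d', 'b', 'e']


Output: [0, 2, 2, 0, 2, 1, 0]


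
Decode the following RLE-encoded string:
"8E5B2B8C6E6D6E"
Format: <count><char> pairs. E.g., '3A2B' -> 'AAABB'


Expanding each <count><char> pair:
  8E -> 'EEEEEEEE'
  5B -> 'BBBBB'
  2B -> 'BB'
  8C -> 'CCCCCCCC'
  6E -> 'EEEEEE'
  6D -> 'DDDDDD'
  6E -> 'EEEEEE'

Decoded = EEEEEEEEBBBBBBBCCCCCCCCEEEEEEDDDDDDEEEEEE


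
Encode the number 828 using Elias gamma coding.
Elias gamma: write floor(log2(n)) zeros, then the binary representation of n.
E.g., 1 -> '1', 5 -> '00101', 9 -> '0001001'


num_bits = floor(log2(828)) + 1 = 10
leading_zeros = num_bits - 1 = 9
binary(828) = 1100111100

Elias gamma(828) = '000000000' + '1100111100' = 0000000001100111100 (19 bits)


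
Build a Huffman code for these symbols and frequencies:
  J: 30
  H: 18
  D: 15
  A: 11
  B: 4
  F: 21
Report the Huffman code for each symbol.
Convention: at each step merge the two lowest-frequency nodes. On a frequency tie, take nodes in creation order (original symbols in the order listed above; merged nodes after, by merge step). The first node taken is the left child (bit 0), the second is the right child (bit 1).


Huffman tree construction:
Step 1: Merge B(4) + A(11) = 15
Step 2: Merge D(15) + (B+A)(15) = 30
Step 3: Merge H(18) + F(21) = 39
Step 4: Merge J(30) + (D+(B+A))(30) = 60
Step 5: Merge (H+F)(39) + (J+(D+(B+A)))(60) = 99
Read each symbol's code off the tree from the root (left child = 0, right child = 1).

Codes:
  J: 10 (length 2)
  H: 00 (length 2)
  D: 110 (length 3)
  A: 1111 (length 4)
  B: 1110 (length 4)
  F: 01 (length 2)
Average code length: 243/99 = 2.4545 bits/symbol


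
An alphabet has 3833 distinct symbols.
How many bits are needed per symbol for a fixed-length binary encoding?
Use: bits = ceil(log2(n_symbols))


log2(3833) = 11.9043
Bracket: 2^11 = 2048 < 3833 <= 2^12 = 4096
So ceil(log2(3833)) = 12

bits = ceil(log2(3833)) = ceil(11.9043) = 12 bits


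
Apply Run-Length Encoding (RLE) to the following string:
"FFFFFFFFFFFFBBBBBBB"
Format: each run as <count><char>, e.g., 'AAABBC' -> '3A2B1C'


Scanning runs left to right:
  i=0: run of 'F' x 12 -> '12F'
  i=12: run of 'B' x 7 -> '7B'

RLE = 12F7B


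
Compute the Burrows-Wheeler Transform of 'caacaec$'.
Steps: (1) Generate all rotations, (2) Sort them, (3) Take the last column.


Rotations (sorted):
  0: $caacaec -> last char: c
  1: aacaec$c -> last char: c
  2: acaec$ca -> last char: a
  3: aec$caac -> last char: c
  4: c$caacae -> last char: e
  5: caacaec$ -> last char: $
  6: caec$caa -> last char: a
  7: ec$caaca -> last char: a


BWT = ccace$aa


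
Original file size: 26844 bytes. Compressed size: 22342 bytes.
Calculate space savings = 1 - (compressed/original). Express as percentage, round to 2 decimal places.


ratio = compressed/original = 22342/26844 = 0.83229
savings = 1 - ratio = 1 - 0.83229 = 0.16771
as a percentage: 0.16771 * 100 = 16.77%

Space savings = 1 - 22342/26844 = 16.77%


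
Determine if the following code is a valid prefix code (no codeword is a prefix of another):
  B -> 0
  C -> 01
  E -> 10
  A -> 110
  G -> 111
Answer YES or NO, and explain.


Checking each pair (does one codeword prefix another?):
  B='0' vs C='01': prefix -- VIOLATION

NO -- this is NOT a valid prefix code. B (0) is a prefix of C (01).


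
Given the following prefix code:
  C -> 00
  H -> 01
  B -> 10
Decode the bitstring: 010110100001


Decoding step by step:
Bits 01 -> H
Bits 01 -> H
Bits 10 -> B
Bits 10 -> B
Bits 00 -> C
Bits 01 -> H


Decoded message: HHBBCH


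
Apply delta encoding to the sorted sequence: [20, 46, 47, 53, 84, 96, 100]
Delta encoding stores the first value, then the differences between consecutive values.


First value: 20
Deltas:
  46 - 20 = 26
  47 - 46 = 1
  53 - 47 = 6
  84 - 53 = 31
  96 - 84 = 12
  100 - 96 = 4


Delta encoded: [20, 26, 1, 6, 31, 12, 4]


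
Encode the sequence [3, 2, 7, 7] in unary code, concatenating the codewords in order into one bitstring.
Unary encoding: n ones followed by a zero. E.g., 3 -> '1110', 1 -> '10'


Encode each number as n ones followed by a terminating 0:
  3 -> 1110 (4 bits)
  2 -> 110 (3 bits)
  7 -> 11111110 (8 bits)
  7 -> 11111110 (8 bits)
Total length = 4 + 3 + 8 + 8 = 23 bits.

Unary([3, 2, 7, 7]) = 11101101111111011111110 (23 bits)


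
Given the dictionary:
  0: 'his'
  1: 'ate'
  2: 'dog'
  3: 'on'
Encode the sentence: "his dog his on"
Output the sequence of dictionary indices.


Look up each word in the dictionary:
  'his' -> 0
  'dog' -> 2
  'his' -> 0
  'on' -> 3

Encoded: [0, 2, 0, 3]


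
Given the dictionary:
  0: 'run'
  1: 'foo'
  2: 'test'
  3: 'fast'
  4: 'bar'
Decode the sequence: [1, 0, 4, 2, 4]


Look up each index in the dictionary:
  1 -> 'foo'
  0 -> 'run'
  4 -> 'bar'
  2 -> 'test'
  4 -> 'bar'

Decoded: "foo run bar test bar"


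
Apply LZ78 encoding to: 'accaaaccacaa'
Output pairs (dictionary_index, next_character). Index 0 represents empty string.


LZ78 encoding steps:
Dictionary: {0: ''}
Step 1: w='' (idx 0), next='a' -> output (0, 'a'), add 'a' as idx 1
Step 2: w='' (idx 0), next='c' -> output (0, 'c'), add 'c' as idx 2
Step 3: w='c' (idx 2), next='a' -> output (2, 'a'), add 'ca' as idx 3
Step 4: w='a' (idx 1), next='a' -> output (1, 'a'), add 'aa' as idx 4
Step 5: w='c' (idx 2), next='c' -> output (2, 'c'), add 'cc' as idx 5
Step 6: w='a' (idx 1), next='c' -> output (1, 'c'), add 'ac' as idx 6
Step 7: w='aa' (idx 4), end of input -> output (4, '')


Encoded: [(0, 'a'), (0, 'c'), (2, 'a'), (1, 'a'), (2, 'c'), (1, 'c'), (4, '')]


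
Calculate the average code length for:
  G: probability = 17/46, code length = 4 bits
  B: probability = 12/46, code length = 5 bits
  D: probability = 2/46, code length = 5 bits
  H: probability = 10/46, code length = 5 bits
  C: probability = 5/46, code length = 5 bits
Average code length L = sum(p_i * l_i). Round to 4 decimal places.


Weighted contributions p_i * l_i:
  G: (17/46) * 4 = 68/46
  B: (12/46) * 5 = 60/46
  D: (2/46) * 5 = 10/46
  H: (10/46) * 5 = 50/46
  C: (5/46) * 5 = 25/46
Sum = (68 + 60 + 10 + 50 + 25)/46 = 213/46

L = 213/46 = 4.6304 bits/symbol


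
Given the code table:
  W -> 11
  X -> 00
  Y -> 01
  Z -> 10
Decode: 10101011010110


Decoding:
10 -> Z
10 -> Z
10 -> Z
11 -> W
01 -> Y
01 -> Y
10 -> Z


Result: ZZZWYYZ


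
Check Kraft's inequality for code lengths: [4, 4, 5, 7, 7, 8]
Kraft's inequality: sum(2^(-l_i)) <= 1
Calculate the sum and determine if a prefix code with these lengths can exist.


Sum = 2^(-4) + 2^(-4) + 2^(-5) + 2^(-7) + 2^(-7) + 2^(-8)
    = 0.0625 + 0.0625 + 0.03125 + 0.0078125 + 0.0078125 + 0.00390625
    = 45/256 = 0.17578125
Since 0.17578125 <= 1, Kraft's inequality IS satisfied.
A prefix code with these lengths CAN exist.

Kraft sum = 0.17578125. Satisfied.


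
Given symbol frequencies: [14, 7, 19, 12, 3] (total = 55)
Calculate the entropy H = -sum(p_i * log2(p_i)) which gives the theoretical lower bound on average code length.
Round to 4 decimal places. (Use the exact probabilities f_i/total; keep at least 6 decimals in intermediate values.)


Per-symbol terms -p_i * log2(p_i) with p_i = f_i/55:
  p = 14/55 = 0.254545: log2(p) = -1.974005, -p*log2(p) = 0.502474
  p = 7/55 = 0.127273: log2(p) = -2.974005, -p*log2(p) = 0.378510
  p = 19/55 = 0.345455: log2(p) = -1.533432, -p*log2(p) = 0.529731
  p = 12/55 = 0.218182: log2(p) = -2.196397, -p*log2(p) = 0.479214
  p = 3/55 = 0.054545: log2(p) = -4.196397, -p*log2(p) = 0.228894
H = 0.502474 + 0.378510 + 0.529731 + 0.479214 + 0.228894 = 2.118823

H = 2.1188 bits/symbol


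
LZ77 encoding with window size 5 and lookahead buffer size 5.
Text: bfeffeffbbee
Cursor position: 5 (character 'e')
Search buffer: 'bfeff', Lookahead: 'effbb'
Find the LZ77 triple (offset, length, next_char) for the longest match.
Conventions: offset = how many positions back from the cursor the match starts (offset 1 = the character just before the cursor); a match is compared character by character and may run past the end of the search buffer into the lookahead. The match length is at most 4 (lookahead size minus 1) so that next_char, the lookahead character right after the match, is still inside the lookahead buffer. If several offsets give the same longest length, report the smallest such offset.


Try each offset into the search buffer:
  offset=1 (pos 4, char 'f'): match length 0
  offset=2 (pos 3, char 'f'): match length 0
  offset=3 (pos 2, char 'e'): match length 3
  offset=4 (pos 1, char 'f'): match length 0
  offset=5 (pos 0, char 'b'): match length 0
Longest match has length 3 at offset 3.
next_char = character at position 5 + 3 = 8 -> 'b'

Best match: offset=3, length=3 (matching 'eff' starting at position 2)
LZ77 triple: (3, 3, 'b')


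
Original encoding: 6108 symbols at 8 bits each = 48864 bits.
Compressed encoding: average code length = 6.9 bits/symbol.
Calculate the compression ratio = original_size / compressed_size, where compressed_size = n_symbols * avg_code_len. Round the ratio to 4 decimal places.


original_size = n_symbols * orig_bits = 6108 * 8 = 48864 bits
compressed_size = n_symbols * avg_code_len = 6108 * 6.9 = 42145.2 bits
ratio = original_size / compressed_size = 48864 / 42145.2 = 1.1594

Compression ratio = 1.1594


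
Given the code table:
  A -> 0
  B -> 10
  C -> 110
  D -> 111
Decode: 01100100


Decoding:
0 -> A
110 -> C
0 -> A
10 -> B
0 -> A


Result: ACABA


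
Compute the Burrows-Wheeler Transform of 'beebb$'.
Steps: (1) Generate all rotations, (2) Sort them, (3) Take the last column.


Rotations (sorted):
  0: $beebb -> last char: b
  1: b$beeb -> last char: b
  2: bb$bee -> last char: e
  3: beebb$ -> last char: $
  4: ebb$be -> last char: e
  5: eebb$b -> last char: b


BWT = bbe$eb


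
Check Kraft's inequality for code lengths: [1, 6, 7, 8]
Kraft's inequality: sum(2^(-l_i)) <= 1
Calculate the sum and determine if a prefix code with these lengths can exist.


Sum = 2^(-1) + 2^(-6) + 2^(-7) + 2^(-8)
    = 0.5 + 0.015625 + 0.0078125 + 0.00390625
    = 135/256 = 0.52734375
Since 0.52734375 <= 1, Kraft's inequality IS satisfied.
A prefix code with these lengths CAN exist.

Kraft sum = 0.52734375. Satisfied.


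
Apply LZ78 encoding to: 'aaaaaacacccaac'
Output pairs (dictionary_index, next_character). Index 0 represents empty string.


LZ78 encoding steps:
Dictionary: {0: ''}
Step 1: w='' (idx 0), next='a' -> output (0, 'a'), add 'a' as idx 1
Step 2: w='a' (idx 1), next='a' -> output (1, 'a'), add 'aa' as idx 2
Step 3: w='aa' (idx 2), next='a' -> output (2, 'a'), add 'aaa' as idx 3
Step 4: w='' (idx 0), next='c' -> output (0, 'c'), add 'c' as idx 4
Step 5: w='a' (idx 1), next='c' -> output (1, 'c'), add 'ac' as idx 5
Step 6: w='c' (idx 4), next='c' -> output (4, 'c'), add 'cc' as idx 6
Step 7: w='aa' (idx 2), next='c' -> output (2, 'c'), add 'aac' as idx 7


Encoded: [(0, 'a'), (1, 'a'), (2, 'a'), (0, 'c'), (1, 'c'), (4, 'c'), (2, 'c')]


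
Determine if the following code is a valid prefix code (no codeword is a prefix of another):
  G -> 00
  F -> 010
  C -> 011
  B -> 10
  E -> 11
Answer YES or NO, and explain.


Checking each pair (does one codeword prefix another?):
  G='00' vs F='010': no prefix
  G='00' vs C='011': no prefix
  G='00' vs B='10': no prefix
  G='00' vs E='11': no prefix
  F='010' vs G='00': no prefix
  F='010' vs C='011': no prefix
  F='010' vs B='10': no prefix
  F='010' vs E='11': no prefix
  C='011' vs G='00': no prefix
  C='011' vs F='010': no prefix
  C='011' vs B='10': no prefix
  C='011' vs E='11': no prefix
  B='10' vs G='00': no prefix
  B='10' vs F='010': no prefix
  B='10' vs C='011': no prefix
  B='10' vs E='11': no prefix
  E='11' vs G='00': no prefix
  E='11' vs F='010': no prefix
  E='11' vs C='011': no prefix
  E='11' vs B='10': no prefix
No violation found over all pairs.

YES -- this is a valid prefix code. No codeword is a prefix of any other codeword.


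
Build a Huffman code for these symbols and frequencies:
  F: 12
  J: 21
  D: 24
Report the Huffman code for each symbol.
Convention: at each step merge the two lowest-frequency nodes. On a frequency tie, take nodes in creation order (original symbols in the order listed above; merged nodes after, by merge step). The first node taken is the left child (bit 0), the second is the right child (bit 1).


Huffman tree construction:
Step 1: Merge F(12) + J(21) = 33
Step 2: Merge D(24) + (F+J)(33) = 57
Read each symbol's code off the tree from the root (left child = 0, right child = 1).

Codes:
  F: 10 (length 2)
  J: 11 (length 2)
  D: 0 (length 1)
Average code length: 90/57 = 1.5789 bits/symbol


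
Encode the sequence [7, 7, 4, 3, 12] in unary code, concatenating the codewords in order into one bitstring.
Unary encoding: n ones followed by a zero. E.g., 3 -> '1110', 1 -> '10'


Encode each number as n ones followed by a terminating 0:
  7 -> 11111110 (8 bits)
  7 -> 11111110 (8 bits)
  4 -> 11110 (5 bits)
  3 -> 1110 (4 bits)
  12 -> 1111111111110 (13 bits)
Total length = 8 + 8 + 5 + 4 + 13 = 38 bits.

Unary([7, 7, 4, 3, 12]) = 11111110111111101111011101111111111110 (38 bits)


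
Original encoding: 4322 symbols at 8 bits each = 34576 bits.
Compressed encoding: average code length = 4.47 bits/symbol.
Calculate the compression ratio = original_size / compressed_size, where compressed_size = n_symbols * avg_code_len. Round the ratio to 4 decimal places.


original_size = n_symbols * orig_bits = 4322 * 8 = 34576 bits
compressed_size = n_symbols * avg_code_len = 4322 * 4.47 = 19319.34 bits
ratio = original_size / compressed_size = 34576 / 19319.34 = 1.7897

Compression ratio = 1.7897


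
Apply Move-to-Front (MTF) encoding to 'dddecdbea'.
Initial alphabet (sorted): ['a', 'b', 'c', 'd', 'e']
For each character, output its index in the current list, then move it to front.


MTF encoding:
'd': index 3 in ['a', 'b', 'c', 'd', 'e'] -> ['d', 'a', 'b', 'c', 'e']
'd': index 0 in ['d', 'a', 'b', 'c', 'e'] -> ['d', 'a', 'b', 'c', 'e']
'd': index 0 in ['d', 'a', 'b', 'c', 'e'] -> ['d', 'a', 'b', 'c', 'e']
'e': index 4 in ['d', 'a', 'b', 'c', 'e'] -> ['e', 'd', 'a', 'b', 'c']
'c': index 4 in ['e', 'd', 'a', 'b', 'c'] -> ['c', 'e', 'd', 'a', 'b']
'd': index 2 in ['c', 'e', 'd', 'a', 'b'] -> ['d', 'c', 'e', 'a', 'b']
'b': index 4 in ['d', 'c', 'e', 'a', 'b'] -> ['b', 'd', 'c', 'e', 'a']
'e': index 3 in ['b', 'd', 'c', 'e', 'a'] -> ['e', 'b', 'd', 'c', 'a']
'a': index 4 in ['e', 'b', 'd', 'c', 'a'] -> ['a', 'e', 'b', 'd', 'c']


Output: [3, 0, 0, 4, 4, 2, 4, 3, 4]


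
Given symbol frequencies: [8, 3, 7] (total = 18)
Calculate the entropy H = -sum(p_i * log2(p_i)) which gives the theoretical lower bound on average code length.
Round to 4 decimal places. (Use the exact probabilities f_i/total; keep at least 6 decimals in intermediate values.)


Per-symbol terms -p_i * log2(p_i) with p_i = f_i/18:
  p = 8/18 = 0.444444: log2(p) = -1.169925, -p*log2(p) = 0.519967
  p = 3/18 = 0.166667: log2(p) = -2.584963, -p*log2(p) = 0.430827
  p = 7/18 = 0.388889: log2(p) = -1.362570, -p*log2(p) = 0.529888
H = 0.519967 + 0.430827 + 0.529888 = 1.480682

H = 1.4807 bits/symbol


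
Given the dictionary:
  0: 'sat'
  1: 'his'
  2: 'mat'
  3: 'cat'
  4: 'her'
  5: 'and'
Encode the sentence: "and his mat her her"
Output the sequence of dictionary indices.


Look up each word in the dictionary:
  'and' -> 5
  'his' -> 1
  'mat' -> 2
  'her' -> 4
  'her' -> 4

Encoded: [5, 1, 2, 4, 4]


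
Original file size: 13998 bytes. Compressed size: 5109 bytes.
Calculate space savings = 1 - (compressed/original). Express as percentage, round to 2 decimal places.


ratio = compressed/original = 5109/13998 = 0.364981
savings = 1 - ratio = 1 - 0.364981 = 0.635019
as a percentage: 0.635019 * 100 = 63.5%

Space savings = 1 - 5109/13998 = 63.5%


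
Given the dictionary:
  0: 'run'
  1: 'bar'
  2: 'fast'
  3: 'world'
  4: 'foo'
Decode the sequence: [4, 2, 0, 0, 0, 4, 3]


Look up each index in the dictionary:
  4 -> 'foo'
  2 -> 'fast'
  0 -> 'run'
  0 -> 'run'
  0 -> 'run'
  4 -> 'foo'
  3 -> 'world'

Decoded: "foo fast run run run foo world"


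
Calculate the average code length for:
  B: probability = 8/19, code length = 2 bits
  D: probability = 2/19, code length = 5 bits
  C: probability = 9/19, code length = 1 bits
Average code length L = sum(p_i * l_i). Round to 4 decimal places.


Weighted contributions p_i * l_i:
  B: (8/19) * 2 = 16/19
  D: (2/19) * 5 = 10/19
  C: (9/19) * 1 = 9/19
Sum = (16 + 10 + 9)/19 = 35/19

L = 35/19 = 1.8421 bits/symbol


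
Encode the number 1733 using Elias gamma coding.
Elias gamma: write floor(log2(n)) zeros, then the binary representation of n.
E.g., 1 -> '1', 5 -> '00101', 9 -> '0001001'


num_bits = floor(log2(1733)) + 1 = 11
leading_zeros = num_bits - 1 = 10
binary(1733) = 11011000101

Elias gamma(1733) = '0000000000' + '11011000101' = 000000000011011000101 (21 bits)


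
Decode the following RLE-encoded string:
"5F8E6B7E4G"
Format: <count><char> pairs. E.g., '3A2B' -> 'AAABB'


Expanding each <count><char> pair:
  5F -> 'FFFFF'
  8E -> 'EEEEEEEE'
  6B -> 'BBBBBB'
  7E -> 'EEEEEEE'
  4G -> 'GGGG'

Decoded = FFFFFEEEEEEEEBBBBBBEEEEEEEGGGG


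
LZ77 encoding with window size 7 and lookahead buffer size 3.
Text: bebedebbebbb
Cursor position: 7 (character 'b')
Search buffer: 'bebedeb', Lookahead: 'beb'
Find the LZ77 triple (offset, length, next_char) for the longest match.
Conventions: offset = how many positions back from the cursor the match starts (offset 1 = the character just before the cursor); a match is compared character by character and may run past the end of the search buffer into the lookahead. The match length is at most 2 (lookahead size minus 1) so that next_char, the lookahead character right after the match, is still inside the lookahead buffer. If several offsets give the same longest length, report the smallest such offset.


Try each offset into the search buffer:
  offset=1 (pos 6, char 'b'): match length 1
  offset=2 (pos 5, char 'e'): match length 0
  offset=3 (pos 4, char 'd'): match length 0
  offset=4 (pos 3, char 'e'): match length 0
  offset=5 (pos 2, char 'b'): match length 2
  offset=6 (pos 1, char 'e'): match length 0
  offset=7 (pos 0, char 'b'): match length 2
Longest match has length 2, found at offsets 5, 7; take the smallest, offset 5.
next_char = character at position 7 + 2 = 9 -> 'b'

Best match: offset=5, length=2 (matching 'be' starting at position 2)
LZ77 triple: (5, 2, 'b')


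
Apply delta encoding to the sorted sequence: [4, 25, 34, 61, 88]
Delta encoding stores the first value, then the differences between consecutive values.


First value: 4
Deltas:
  25 - 4 = 21
  34 - 25 = 9
  61 - 34 = 27
  88 - 61 = 27


Delta encoded: [4, 21, 9, 27, 27]


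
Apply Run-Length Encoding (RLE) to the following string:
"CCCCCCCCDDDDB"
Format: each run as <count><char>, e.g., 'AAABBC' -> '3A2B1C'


Scanning runs left to right:
  i=0: run of 'C' x 8 -> '8C'
  i=8: run of 'D' x 4 -> '4D'
  i=12: run of 'B' x 1 -> '1B'

RLE = 8C4D1B


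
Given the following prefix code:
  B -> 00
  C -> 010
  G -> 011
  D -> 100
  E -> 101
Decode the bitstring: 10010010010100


Decoding step by step:
Bits 100 -> D
Bits 100 -> D
Bits 100 -> D
Bits 101 -> E
Bits 00 -> B


Decoded message: DDDEB


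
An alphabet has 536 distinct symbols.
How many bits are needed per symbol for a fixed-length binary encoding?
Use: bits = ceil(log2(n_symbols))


log2(536) = 9.0661
Bracket: 2^9 = 512 < 536 <= 2^10 = 1024
So ceil(log2(536)) = 10

bits = ceil(log2(536)) = ceil(9.0661) = 10 bits


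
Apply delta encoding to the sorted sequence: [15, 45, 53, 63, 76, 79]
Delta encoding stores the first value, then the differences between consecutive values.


First value: 15
Deltas:
  45 - 15 = 30
  53 - 45 = 8
  63 - 53 = 10
  76 - 63 = 13
  79 - 76 = 3


Delta encoded: [15, 30, 8, 10, 13, 3]


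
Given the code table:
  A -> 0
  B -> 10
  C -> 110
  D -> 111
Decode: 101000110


Decoding:
10 -> B
10 -> B
0 -> A
0 -> A
110 -> C


Result: BBAAC


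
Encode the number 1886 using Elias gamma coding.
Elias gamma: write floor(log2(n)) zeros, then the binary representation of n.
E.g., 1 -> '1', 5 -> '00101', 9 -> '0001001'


num_bits = floor(log2(1886)) + 1 = 11
leading_zeros = num_bits - 1 = 10
binary(1886) = 11101011110

Elias gamma(1886) = '0000000000' + '11101011110' = 000000000011101011110 (21 bits)


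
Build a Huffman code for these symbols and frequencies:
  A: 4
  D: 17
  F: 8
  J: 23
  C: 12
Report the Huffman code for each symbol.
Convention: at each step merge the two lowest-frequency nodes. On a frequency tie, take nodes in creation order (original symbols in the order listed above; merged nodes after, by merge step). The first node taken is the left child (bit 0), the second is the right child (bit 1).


Huffman tree construction:
Step 1: Merge A(4) + F(8) = 12
Step 2: Merge C(12) + (A+F)(12) = 24
Step 3: Merge D(17) + J(23) = 40
Step 4: Merge (C+(A+F))(24) + (D+J)(40) = 64
Read each symbol's code off the tree from the root (left child = 0, right child = 1).

Codes:
  A: 010 (length 3)
  D: 10 (length 2)
  F: 011 (length 3)
  J: 11 (length 2)
  C: 00 (length 2)
Average code length: 140/64 = 2.1875 bits/symbol


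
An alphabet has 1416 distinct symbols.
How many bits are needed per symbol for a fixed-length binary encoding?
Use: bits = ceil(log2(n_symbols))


log2(1416) = 10.4676
Bracket: 2^10 = 1024 < 1416 <= 2^11 = 2048
So ceil(log2(1416)) = 11

bits = ceil(log2(1416)) = ceil(10.4676) = 11 bits


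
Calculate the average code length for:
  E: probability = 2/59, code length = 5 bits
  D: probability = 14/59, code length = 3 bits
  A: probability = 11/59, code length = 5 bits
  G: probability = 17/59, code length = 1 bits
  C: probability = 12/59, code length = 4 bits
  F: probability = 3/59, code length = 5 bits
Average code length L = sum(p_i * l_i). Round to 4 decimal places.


Weighted contributions p_i * l_i:
  E: (2/59) * 5 = 10/59
  D: (14/59) * 3 = 42/59
  A: (11/59) * 5 = 55/59
  G: (17/59) * 1 = 17/59
  C: (12/59) * 4 = 48/59
  F: (3/59) * 5 = 15/59
Sum = (10 + 42 + 55 + 17 + 48 + 15)/59 = 187/59

L = 187/59 = 3.1695 bits/symbol


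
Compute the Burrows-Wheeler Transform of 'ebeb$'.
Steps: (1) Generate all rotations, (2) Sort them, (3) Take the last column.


Rotations (sorted):
  0: $ebeb -> last char: b
  1: b$ebe -> last char: e
  2: beb$e -> last char: e
  3: eb$eb -> last char: b
  4: ebeb$ -> last char: $


BWT = beeb$


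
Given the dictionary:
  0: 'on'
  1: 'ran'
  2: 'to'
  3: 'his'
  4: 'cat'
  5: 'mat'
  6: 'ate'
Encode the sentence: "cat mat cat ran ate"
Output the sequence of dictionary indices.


Look up each word in the dictionary:
  'cat' -> 4
  'mat' -> 5
  'cat' -> 4
  'ran' -> 1
  'ate' -> 6

Encoded: [4, 5, 4, 1, 6]


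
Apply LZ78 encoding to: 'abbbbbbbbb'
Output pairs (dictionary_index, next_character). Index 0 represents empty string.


LZ78 encoding steps:
Dictionary: {0: ''}
Step 1: w='' (idx 0), next='a' -> output (0, 'a'), add 'a' as idx 1
Step 2: w='' (idx 0), next='b' -> output (0, 'b'), add 'b' as idx 2
Step 3: w='b' (idx 2), next='b' -> output (2, 'b'), add 'bb' as idx 3
Step 4: w='bb' (idx 3), next='b' -> output (3, 'b'), add 'bbb' as idx 4
Step 5: w='bbb' (idx 4), end of input -> output (4, '')


Encoded: [(0, 'a'), (0, 'b'), (2, 'b'), (3, 'b'), (4, '')]


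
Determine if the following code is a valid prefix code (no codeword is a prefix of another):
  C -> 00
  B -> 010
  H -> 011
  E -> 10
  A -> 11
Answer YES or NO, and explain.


Checking each pair (does one codeword prefix another?):
  C='00' vs B='010': no prefix
  C='00' vs H='011': no prefix
  C='00' vs E='10': no prefix
  C='00' vs A='11': no prefix
  B='010' vs C='00': no prefix
  B='010' vs H='011': no prefix
  B='010' vs E='10': no prefix
  B='010' vs A='11': no prefix
  H='011' vs C='00': no prefix
  H='011' vs B='010': no prefix
  H='011' vs E='10': no prefix
  H='011' vs A='11': no prefix
  E='10' vs C='00': no prefix
  E='10' vs B='010': no prefix
  E='10' vs H='011': no prefix
  E='10' vs A='11': no prefix
  A='11' vs C='00': no prefix
  A='11' vs B='010': no prefix
  A='11' vs H='011': no prefix
  A='11' vs E='10': no prefix
No violation found over all pairs.

YES -- this is a valid prefix code. No codeword is a prefix of any other codeword.


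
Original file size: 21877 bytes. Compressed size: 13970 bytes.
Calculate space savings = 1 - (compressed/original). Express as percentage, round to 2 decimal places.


ratio = compressed/original = 13970/21877 = 0.63857
savings = 1 - ratio = 1 - 0.63857 = 0.36143
as a percentage: 0.36143 * 100 = 36.14%

Space savings = 1 - 13970/21877 = 36.14%


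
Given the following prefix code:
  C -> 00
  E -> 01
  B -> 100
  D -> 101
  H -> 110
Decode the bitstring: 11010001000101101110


Decoding step by step:
Bits 110 -> H
Bits 100 -> B
Bits 01 -> E
Bits 00 -> C
Bits 01 -> E
Bits 01 -> E
Bits 101 -> D
Bits 110 -> H


Decoded message: HBECEEDH


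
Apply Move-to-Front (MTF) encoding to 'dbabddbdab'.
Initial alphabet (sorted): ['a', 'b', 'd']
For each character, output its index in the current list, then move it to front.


MTF encoding:
'd': index 2 in ['a', 'b', 'd'] -> ['d', 'a', 'b']
'b': index 2 in ['d', 'a', 'b'] -> ['b', 'd', 'a']
'a': index 2 in ['b', 'd', 'a'] -> ['a', 'b', 'd']
'b': index 1 in ['a', 'b', 'd'] -> ['b', 'a', 'd']
'd': index 2 in ['b', 'a', 'd'] -> ['d', 'b', 'a']
'd': index 0 in ['d', 'b', 'a'] -> ['d', 'b', 'a']
'b': index 1 in ['d', 'b', 'a'] -> ['b', 'd', 'a']
'd': index 1 in ['b', 'd', 'a'] -> ['d', 'b', 'a']
'a': index 2 in ['d', 'b', 'a'] -> ['a', 'd', 'b']
'b': index 2 in ['a', 'd', 'b'] -> ['b', 'a', 'd']


Output: [2, 2, 2, 1, 2, 0, 1, 1, 2, 2]


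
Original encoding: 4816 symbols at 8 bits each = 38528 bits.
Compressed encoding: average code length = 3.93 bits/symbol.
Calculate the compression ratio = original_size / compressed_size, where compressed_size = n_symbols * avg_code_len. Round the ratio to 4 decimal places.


original_size = n_symbols * orig_bits = 4816 * 8 = 38528 bits
compressed_size = n_symbols * avg_code_len = 4816 * 3.93 = 18926.88 bits
ratio = original_size / compressed_size = 38528 / 18926.88 = 2.0356

Compression ratio = 2.0356


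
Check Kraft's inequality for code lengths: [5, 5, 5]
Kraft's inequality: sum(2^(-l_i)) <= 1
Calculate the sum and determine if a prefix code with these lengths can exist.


Sum = 2^(-5) + 2^(-5) + 2^(-5)
    = 0.03125 + 0.03125 + 0.03125
    = 3/32 = 0.09375
Since 0.09375 <= 1, Kraft's inequality IS satisfied.
A prefix code with these lengths CAN exist.

Kraft sum = 0.09375. Satisfied.


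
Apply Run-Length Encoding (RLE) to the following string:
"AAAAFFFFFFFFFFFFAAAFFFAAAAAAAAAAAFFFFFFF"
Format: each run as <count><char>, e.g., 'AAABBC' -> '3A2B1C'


Scanning runs left to right:
  i=0: run of 'A' x 4 -> '4A'
  i=4: run of 'F' x 12 -> '12F'
  i=16: run of 'A' x 3 -> '3A'
  i=19: run of 'F' x 3 -> '3F'
  i=22: run of 'A' x 11 -> '11A'
  i=33: run of 'F' x 7 -> '7F'

RLE = 4A12F3A3F11A7F


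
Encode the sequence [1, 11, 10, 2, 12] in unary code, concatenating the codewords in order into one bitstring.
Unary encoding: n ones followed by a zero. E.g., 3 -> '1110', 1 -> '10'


Encode each number as n ones followed by a terminating 0:
  1 -> 10 (2 bits)
  11 -> 111111111110 (12 bits)
  10 -> 11111111110 (11 bits)
  2 -> 110 (3 bits)
  12 -> 1111111111110 (13 bits)
Total length = 2 + 12 + 11 + 3 + 13 = 41 bits.

Unary([1, 11, 10, 2, 12]) = 10111111111110111111111101101111111111110 (41 bits)


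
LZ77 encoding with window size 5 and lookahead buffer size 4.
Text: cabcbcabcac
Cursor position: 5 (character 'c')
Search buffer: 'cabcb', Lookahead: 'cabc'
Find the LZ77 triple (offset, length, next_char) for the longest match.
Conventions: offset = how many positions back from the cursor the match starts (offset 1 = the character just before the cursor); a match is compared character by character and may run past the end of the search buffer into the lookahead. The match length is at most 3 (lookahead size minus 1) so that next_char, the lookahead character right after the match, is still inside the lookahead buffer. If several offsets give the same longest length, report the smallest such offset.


Try each offset into the search buffer:
  offset=1 (pos 4, char 'b'): match length 0
  offset=2 (pos 3, char 'c'): match length 1
  offset=3 (pos 2, char 'b'): match length 0
  offset=4 (pos 1, char 'a'): match length 0
  offset=5 (pos 0, char 'c'): match length 3
Longest match has length 3 at offset 5.
next_char = character at position 5 + 3 = 8 -> 'c'

Best match: offset=5, length=3 (matching 'cab' starting at position 0)
LZ77 triple: (5, 3, 'c')


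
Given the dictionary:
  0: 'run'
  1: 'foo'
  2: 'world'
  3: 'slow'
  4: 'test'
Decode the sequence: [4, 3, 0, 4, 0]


Look up each index in the dictionary:
  4 -> 'test'
  3 -> 'slow'
  0 -> 'run'
  4 -> 'test'
  0 -> 'run'

Decoded: "test slow run test run"


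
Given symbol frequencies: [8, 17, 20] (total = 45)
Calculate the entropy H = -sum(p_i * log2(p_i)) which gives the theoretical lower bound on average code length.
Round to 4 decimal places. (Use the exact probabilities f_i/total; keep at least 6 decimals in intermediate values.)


Per-symbol terms -p_i * log2(p_i) with p_i = f_i/45:
  p = 8/45 = 0.177778: log2(p) = -2.491853, -p*log2(p) = 0.442996
  p = 17/45 = 0.377778: log2(p) = -1.404390, -p*log2(p) = 0.530547
  p = 20/45 = 0.444444: log2(p) = -1.169925, -p*log2(p) = 0.519967
H = 0.442996 + 0.530547 + 0.519967 = 1.493510

H = 1.4935 bits/symbol


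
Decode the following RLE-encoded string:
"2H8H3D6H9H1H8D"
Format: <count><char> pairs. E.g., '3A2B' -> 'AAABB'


Expanding each <count><char> pair:
  2H -> 'HH'
  8H -> 'HHHHHHHH'
  3D -> 'DDD'
  6H -> 'HHHHHH'
  9H -> 'HHHHHHHHH'
  1H -> 'H'
  8D -> 'DDDDDDDD'

Decoded = HHHHHHHHHHDDDHHHHHHHHHHHHHHHHDDDDDDDD


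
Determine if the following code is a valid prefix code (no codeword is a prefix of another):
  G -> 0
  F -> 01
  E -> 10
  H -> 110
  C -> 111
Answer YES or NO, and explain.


Checking each pair (does one codeword prefix another?):
  G='0' vs F='01': prefix -- VIOLATION

NO -- this is NOT a valid prefix code. G (0) is a prefix of F (01).


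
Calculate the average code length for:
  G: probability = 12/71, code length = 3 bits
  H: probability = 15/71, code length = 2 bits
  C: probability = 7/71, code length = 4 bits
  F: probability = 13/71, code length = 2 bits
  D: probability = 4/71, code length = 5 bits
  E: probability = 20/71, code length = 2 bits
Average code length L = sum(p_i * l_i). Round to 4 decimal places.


Weighted contributions p_i * l_i:
  G: (12/71) * 3 = 36/71
  H: (15/71) * 2 = 30/71
  C: (7/71) * 4 = 28/71
  F: (13/71) * 2 = 26/71
  D: (4/71) * 5 = 20/71
  E: (20/71) * 2 = 40/71
Sum = (36 + 30 + 28 + 26 + 20 + 40)/71 = 180/71

L = 180/71 = 2.5352 bits/symbol


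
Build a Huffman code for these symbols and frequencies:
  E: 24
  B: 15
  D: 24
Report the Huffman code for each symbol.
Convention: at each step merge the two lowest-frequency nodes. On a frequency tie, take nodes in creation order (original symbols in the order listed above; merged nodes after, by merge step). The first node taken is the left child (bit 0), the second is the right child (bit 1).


Huffman tree construction:
Step 1: Merge B(15) + E(24) = 39
Step 2: Merge D(24) + (B+E)(39) = 63
Read each symbol's code off the tree from the root (left child = 0, right child = 1).

Codes:
  E: 11 (length 2)
  B: 10 (length 2)
  D: 0 (length 1)
Average code length: 102/63 = 1.6190 bits/symbol


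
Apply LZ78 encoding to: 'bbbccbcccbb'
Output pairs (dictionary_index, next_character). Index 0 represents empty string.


LZ78 encoding steps:
Dictionary: {0: ''}
Step 1: w='' (idx 0), next='b' -> output (0, 'b'), add 'b' as idx 1
Step 2: w='b' (idx 1), next='b' -> output (1, 'b'), add 'bb' as idx 2
Step 3: w='' (idx 0), next='c' -> output (0, 'c'), add 'c' as idx 3
Step 4: w='c' (idx 3), next='b' -> output (3, 'b'), add 'cb' as idx 4
Step 5: w='c' (idx 3), next='c' -> output (3, 'c'), add 'cc' as idx 5
Step 6: w='cb' (idx 4), next='b' -> output (4, 'b'), add 'cbb' as idx 6


Encoded: [(0, 'b'), (1, 'b'), (0, 'c'), (3, 'b'), (3, 'c'), (4, 'b')]


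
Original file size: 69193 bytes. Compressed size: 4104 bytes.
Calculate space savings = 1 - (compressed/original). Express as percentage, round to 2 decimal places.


ratio = compressed/original = 4104/69193 = 0.059312
savings = 1 - ratio = 1 - 0.059312 = 0.940688
as a percentage: 0.940688 * 100 = 94.07%

Space savings = 1 - 4104/69193 = 94.07%


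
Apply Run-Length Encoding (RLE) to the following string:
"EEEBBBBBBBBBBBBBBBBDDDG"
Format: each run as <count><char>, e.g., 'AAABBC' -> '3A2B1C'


Scanning runs left to right:
  i=0: run of 'E' x 3 -> '3E'
  i=3: run of 'B' x 16 -> '16B'
  i=19: run of 'D' x 3 -> '3D'
  i=22: run of 'G' x 1 -> '1G'

RLE = 3E16B3D1G


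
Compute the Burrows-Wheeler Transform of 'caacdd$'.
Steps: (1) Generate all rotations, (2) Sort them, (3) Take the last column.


Rotations (sorted):
  0: $caacdd -> last char: d
  1: aacdd$c -> last char: c
  2: acdd$ca -> last char: a
  3: caacdd$ -> last char: $
  4: cdd$caa -> last char: a
  5: d$caacd -> last char: d
  6: dd$caac -> last char: c


BWT = dca$adc


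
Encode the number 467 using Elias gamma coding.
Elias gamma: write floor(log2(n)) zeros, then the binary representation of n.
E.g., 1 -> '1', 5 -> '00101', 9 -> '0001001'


num_bits = floor(log2(467)) + 1 = 9
leading_zeros = num_bits - 1 = 8
binary(467) = 111010011

Elias gamma(467) = '00000000' + '111010011' = 00000000111010011 (17 bits)


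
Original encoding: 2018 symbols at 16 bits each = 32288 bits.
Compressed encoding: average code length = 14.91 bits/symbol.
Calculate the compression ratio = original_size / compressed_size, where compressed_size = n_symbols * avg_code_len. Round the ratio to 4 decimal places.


original_size = n_symbols * orig_bits = 2018 * 16 = 32288 bits
compressed_size = n_symbols * avg_code_len = 2018 * 14.91 = 30088.38 bits
ratio = original_size / compressed_size = 32288 / 30088.38 = 1.0731

Compression ratio = 1.0731


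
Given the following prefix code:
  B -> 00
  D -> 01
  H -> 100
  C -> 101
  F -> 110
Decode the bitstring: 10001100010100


Decoding step by step:
Bits 100 -> H
Bits 01 -> D
Bits 100 -> H
Bits 01 -> D
Bits 01 -> D
Bits 00 -> B


Decoded message: HDHDDB


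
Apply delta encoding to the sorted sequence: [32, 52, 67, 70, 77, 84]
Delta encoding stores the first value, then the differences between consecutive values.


First value: 32
Deltas:
  52 - 32 = 20
  67 - 52 = 15
  70 - 67 = 3
  77 - 70 = 7
  84 - 77 = 7


Delta encoded: [32, 20, 15, 3, 7, 7]


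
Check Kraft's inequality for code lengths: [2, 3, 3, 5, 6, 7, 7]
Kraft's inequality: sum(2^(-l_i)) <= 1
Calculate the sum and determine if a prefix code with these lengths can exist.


Sum = 2^(-2) + 2^(-3) + 2^(-3) + 2^(-5) + 2^(-6) + 2^(-7) + 2^(-7)
    = 0.25 + 0.125 + 0.125 + 0.03125 + 0.015625 + 0.0078125 + 0.0078125
    = 72/128 = 0.5625
Since 0.5625 <= 1, Kraft's inequality IS satisfied.
A prefix code with these lengths CAN exist.

Kraft sum = 0.5625. Satisfied.


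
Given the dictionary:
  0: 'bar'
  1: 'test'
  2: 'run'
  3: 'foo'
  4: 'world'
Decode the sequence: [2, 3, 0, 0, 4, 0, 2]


Look up each index in the dictionary:
  2 -> 'run'
  3 -> 'foo'
  0 -> 'bar'
  0 -> 'bar'
  4 -> 'world'
  0 -> 'bar'
  2 -> 'run'

Decoded: "run foo bar bar world bar run"


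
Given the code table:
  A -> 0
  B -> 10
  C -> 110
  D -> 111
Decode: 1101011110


Decoding:
110 -> C
10 -> B
111 -> D
10 -> B


Result: CBDB


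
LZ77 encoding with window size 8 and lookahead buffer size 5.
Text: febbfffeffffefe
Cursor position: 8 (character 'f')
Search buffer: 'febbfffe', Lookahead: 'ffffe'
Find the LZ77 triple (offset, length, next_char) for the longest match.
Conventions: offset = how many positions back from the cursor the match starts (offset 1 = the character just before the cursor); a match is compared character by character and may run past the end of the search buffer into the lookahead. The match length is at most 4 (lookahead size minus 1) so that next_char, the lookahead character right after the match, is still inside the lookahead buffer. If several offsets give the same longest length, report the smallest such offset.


Try each offset into the search buffer:
  offset=1 (pos 7, char 'e'): match length 0
  offset=2 (pos 6, char 'f'): match length 1
  offset=3 (pos 5, char 'f'): match length 2
  offset=4 (pos 4, char 'f'): match length 3
  offset=5 (pos 3, char 'b'): match length 0
  offset=6 (pos 2, char 'b'): match length 0
  offset=7 (pos 1, char 'e'): match length 0
  offset=8 (pos 0, char 'f'): match length 1
Longest match has length 3 at offset 4.
next_char = character at position 8 + 3 = 11 -> 'f'

Best match: offset=4, length=3 (matching 'fff' starting at position 4)
LZ77 triple: (4, 3, 'f')


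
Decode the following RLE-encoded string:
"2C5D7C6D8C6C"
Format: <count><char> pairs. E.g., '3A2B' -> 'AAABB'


Expanding each <count><char> pair:
  2C -> 'CC'
  5D -> 'DDDDD'
  7C -> 'CCCCCCC'
  6D -> 'DDDDDD'
  8C -> 'CCCCCCCC'
  6C -> 'CCCCCC'

Decoded = CCDDDDDCCCCCCCDDDDDDCCCCCCCCCCCCCC


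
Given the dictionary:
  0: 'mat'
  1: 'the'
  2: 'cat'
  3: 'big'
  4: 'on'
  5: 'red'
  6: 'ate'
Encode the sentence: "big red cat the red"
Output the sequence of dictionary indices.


Look up each word in the dictionary:
  'big' -> 3
  'red' -> 5
  'cat' -> 2
  'the' -> 1
  'red' -> 5

Encoded: [3, 5, 2, 1, 5]


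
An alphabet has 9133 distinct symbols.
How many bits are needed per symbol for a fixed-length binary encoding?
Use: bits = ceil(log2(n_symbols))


log2(9133) = 13.1569
Bracket: 2^13 = 8192 < 9133 <= 2^14 = 16384
So ceil(log2(9133)) = 14

bits = ceil(log2(9133)) = ceil(13.1569) = 14 bits


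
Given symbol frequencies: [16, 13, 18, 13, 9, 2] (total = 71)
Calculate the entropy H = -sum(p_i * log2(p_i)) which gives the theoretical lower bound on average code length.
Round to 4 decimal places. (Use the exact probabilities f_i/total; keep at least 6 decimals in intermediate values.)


Per-symbol terms -p_i * log2(p_i) with p_i = f_i/71:
  p = 16/71 = 0.225352: log2(p) = -2.149747, -p*log2(p) = 0.484450
  p = 13/71 = 0.183099: log2(p) = -2.449307, -p*log2(p) = 0.448465
  p = 18/71 = 0.253521: log2(p) = -1.979822, -p*log2(p) = 0.501927
  p = 13/71 = 0.183099: log2(p) = -2.449307, -p*log2(p) = 0.448465
  p = 9/71 = 0.126761: log2(p) = -2.979822, -p*log2(p) = 0.377724
  p = 2/71 = 0.028169: log2(p) = -5.149747, -p*log2(p) = 0.145063
H = 0.484450 + 0.448465 + 0.501927 + 0.448465 + 0.377724 + 0.145063 = 2.406094

H = 2.4061 bits/symbol


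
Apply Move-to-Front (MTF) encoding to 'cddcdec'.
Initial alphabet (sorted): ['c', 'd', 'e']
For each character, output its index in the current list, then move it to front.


MTF encoding:
'c': index 0 in ['c', 'd', 'e'] -> ['c', 'd', 'e']
'd': index 1 in ['c', 'd', 'e'] -> ['d', 'c', 'e']
'd': index 0 in ['d', 'c', 'e'] -> ['d', 'c', 'e']
'c': index 1 in ['d', 'c', 'e'] -> ['c', 'd', 'e']
'd': index 1 in ['c', 'd', 'e'] -> ['d', 'c', 'e']
'e': index 2 in ['d', 'c', 'e'] -> ['e', 'd', 'c']
'c': index 2 in ['e', 'd', 'c'] -> ['c', 'e', 'd']


Output: [0, 1, 0, 1, 1, 2, 2]


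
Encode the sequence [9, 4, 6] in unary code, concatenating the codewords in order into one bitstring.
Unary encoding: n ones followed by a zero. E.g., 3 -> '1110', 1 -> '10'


Encode each number as n ones followed by a terminating 0:
  9 -> 1111111110 (10 bits)
  4 -> 11110 (5 bits)
  6 -> 1111110 (7 bits)
Total length = 10 + 5 + 7 = 22 bits.

Unary([9, 4, 6]) = 1111111110111101111110 (22 bits)
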